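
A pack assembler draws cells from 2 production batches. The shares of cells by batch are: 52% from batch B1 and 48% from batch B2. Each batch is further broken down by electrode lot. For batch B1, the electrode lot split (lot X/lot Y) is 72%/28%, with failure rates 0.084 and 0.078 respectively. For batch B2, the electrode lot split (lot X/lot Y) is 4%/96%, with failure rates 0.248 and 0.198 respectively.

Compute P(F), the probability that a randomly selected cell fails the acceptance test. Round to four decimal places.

P(F|B1) = 0.72·0.084 + 0.28·0.078 = 0.06048 + 0.02184 = 0.08232
P(F|B2) = 0.04·0.248 + 0.96·0.198 = 0.00992 + 0.19008 = 0.2
By total probability over the outer partition,
P(F) = 0.52·0.08232 + 0.48·0.2
      = 0.0428064 + 0.096 = 0.1388064

0.1388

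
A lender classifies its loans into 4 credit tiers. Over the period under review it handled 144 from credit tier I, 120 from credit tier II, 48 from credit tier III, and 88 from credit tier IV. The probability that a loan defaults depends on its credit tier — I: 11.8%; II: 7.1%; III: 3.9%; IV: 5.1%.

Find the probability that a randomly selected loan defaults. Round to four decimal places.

Total: 144 + 120 + 48 + 88 = 400.
P(I) = 144/400 = 0.36. P(II) = 120/400 = 0.3. P(III) = 48/400 = 0.12. P(IV) = 88/400 = 0.22.
Using total probability over the partition,
P(D) = P(D|I)·P(I) + P(D|II)·P(II) + P(D|III)·P(III) + P(D|IV)·P(IV)
      = 0.118·0.36 + 0.071·0.3 + 0.039·0.12 + 0.051·0.22
      = 0.04248 + 0.0213 + 0.00468 + 0.01122 = 0.07968

0.0797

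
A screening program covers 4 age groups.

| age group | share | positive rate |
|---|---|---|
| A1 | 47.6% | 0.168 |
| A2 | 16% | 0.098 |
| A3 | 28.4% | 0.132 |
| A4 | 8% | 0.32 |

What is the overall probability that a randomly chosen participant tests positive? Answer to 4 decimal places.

P(T) ≈ 0.1587

P(T) = P(T|A1)·P(A1) + P(T|A2)·P(A2) + P(T|A3)·P(A3) + P(T|A4)·P(A4)
      = 0.168·0.476 + 0.098·0.16 + 0.132·0.284 + 0.32·0.08
      = 0.079968 + 0.01568 + 0.037488 + 0.0256 = 0.158736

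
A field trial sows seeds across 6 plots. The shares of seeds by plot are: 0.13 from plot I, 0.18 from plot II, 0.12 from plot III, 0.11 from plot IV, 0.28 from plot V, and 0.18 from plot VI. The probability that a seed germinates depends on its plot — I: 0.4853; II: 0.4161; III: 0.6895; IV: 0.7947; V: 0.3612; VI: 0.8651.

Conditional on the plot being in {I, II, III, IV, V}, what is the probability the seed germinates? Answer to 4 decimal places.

0.4991

Let S = {I, II, III, IV, V}.
P(S) = 0.13 + 0.18 + 0.12 + 0.11 + 0.28 = 0.82.
P(G ∩ S) = 0.4853·0.13 + 0.4161·0.18 + 0.6895·0.12 + 0.7947·0.11 + 0.3612·0.28 = 0.063089 + 0.074898 + 0.08274 + 0.087417 + 0.101136 = 0.40928.
P(G | S) = 0.40928 / 0.82 = 0.499122…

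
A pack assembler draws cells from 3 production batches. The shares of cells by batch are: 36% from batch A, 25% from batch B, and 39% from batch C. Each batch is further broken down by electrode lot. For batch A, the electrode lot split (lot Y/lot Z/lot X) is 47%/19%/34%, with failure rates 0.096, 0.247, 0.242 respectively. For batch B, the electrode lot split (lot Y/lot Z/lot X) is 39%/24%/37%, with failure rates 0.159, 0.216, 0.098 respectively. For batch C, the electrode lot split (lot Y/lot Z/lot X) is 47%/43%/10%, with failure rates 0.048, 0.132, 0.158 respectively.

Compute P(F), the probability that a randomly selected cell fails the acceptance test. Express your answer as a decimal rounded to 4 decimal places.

P(F|A) = 0.47·0.096 + 0.19·0.247 + 0.34·0.242 = 0.04512 + 0.04693 + 0.08228 = 0.17433
P(F|B) = 0.39·0.159 + 0.24·0.216 + 0.37·0.098 = 0.06201 + 0.05184 + 0.03626 = 0.15011
P(F|C) = 0.47·0.048 + 0.43·0.132 + 0.1·0.158 = 0.02256 + 0.05676 + 0.0158 = 0.09512
Then overall,
P(F) = 0.36·0.17433 + 0.25·0.15011 + 0.39·0.09512
      = 0.0627588 + 0.0375275 + 0.0370968 = 0.1373831

P(F) ≈ 0.1374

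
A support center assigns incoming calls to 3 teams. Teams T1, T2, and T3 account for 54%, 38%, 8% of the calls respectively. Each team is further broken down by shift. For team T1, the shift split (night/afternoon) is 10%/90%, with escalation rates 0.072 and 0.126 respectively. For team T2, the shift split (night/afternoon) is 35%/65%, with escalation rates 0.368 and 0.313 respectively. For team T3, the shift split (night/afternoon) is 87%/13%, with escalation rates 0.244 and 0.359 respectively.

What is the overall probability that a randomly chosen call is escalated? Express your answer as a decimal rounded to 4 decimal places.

P(E|T1) = 0.1·0.072 + 0.9·0.126 = 0.0072 + 0.1134 = 0.1206
P(E|T2) = 0.35·0.368 + 0.65·0.313 = 0.1288 + 0.20345 = 0.33225
P(E|T3) = 0.87·0.244 + 0.13·0.359 = 0.21228 + 0.04667 = 0.25895
By total probability over the outer partition,
P(E) = 0.54·0.1206 + 0.38·0.33225 + 0.08·0.25895
      = 0.065124 + 0.126255 + 0.020716 = 0.212095

P(E) ≈ 0.2121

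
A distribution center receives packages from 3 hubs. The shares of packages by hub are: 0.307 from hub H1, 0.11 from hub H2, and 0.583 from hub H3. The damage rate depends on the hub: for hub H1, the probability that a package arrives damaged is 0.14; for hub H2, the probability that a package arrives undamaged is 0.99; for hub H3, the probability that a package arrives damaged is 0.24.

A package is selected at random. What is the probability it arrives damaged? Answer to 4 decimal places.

P(D) ≈ 0.1840

P(D|H2) = 1 − 0.99 = 0.01.
P(D) = P(D|H1)·P(H1) + P(D|H2)·P(H2) + P(D|H3)·P(H3)
      = 0.14·0.307 + 0.01·0.11 + 0.24·0.583
      = 0.04298 + 0.0011 + 0.13992 = 0.184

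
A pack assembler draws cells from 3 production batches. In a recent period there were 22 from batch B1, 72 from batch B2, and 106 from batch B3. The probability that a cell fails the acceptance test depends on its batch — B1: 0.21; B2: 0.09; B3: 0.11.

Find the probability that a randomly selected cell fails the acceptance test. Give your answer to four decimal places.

Total: 22 + 72 + 106 = 200.
P(B1) = 22/200 = 0.11. P(B2) = 72/200 = 0.36. P(B3) = 106/200 = 0.53.
P(F) = P(F|B1)·P(B1) + P(F|B2)·P(B2) + P(F|B3)·P(B3)
      = 0.21·0.11 + 0.09·0.36 + 0.11·0.53
      = 0.0231 + 0.0324 + 0.0583 = 0.1138

P(F) ≈ 0.1138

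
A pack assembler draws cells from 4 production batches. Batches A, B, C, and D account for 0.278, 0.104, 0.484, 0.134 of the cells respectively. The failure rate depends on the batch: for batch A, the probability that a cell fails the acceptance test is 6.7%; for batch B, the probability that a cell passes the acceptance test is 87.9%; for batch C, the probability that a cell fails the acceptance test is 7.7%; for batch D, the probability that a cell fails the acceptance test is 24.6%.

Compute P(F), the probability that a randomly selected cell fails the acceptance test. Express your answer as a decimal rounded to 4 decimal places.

P(F|B) = 1 − 0.879 = 0.121.
P(F) = P(F|A)·P(A) + P(F|B)·P(B) + P(F|C)·P(C) + P(F|D)·P(D)
      = 0.067·0.278 + 0.121·0.104 + 0.077·0.484 + 0.246·0.134
      = 0.018626 + 0.012584 + 0.037268 + 0.032964 = 0.101442

P(F) ≈ 0.1014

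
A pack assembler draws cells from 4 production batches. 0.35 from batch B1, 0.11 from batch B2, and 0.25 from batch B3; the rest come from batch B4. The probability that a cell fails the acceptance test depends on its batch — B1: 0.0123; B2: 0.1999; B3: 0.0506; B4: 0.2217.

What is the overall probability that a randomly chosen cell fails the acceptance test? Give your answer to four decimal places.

0.1032

P(B4) = 1 − (0.35 + 0.11 + 0.25) = 0.29.
P(F) = P(F|B1)·P(B1) + P(F|B2)·P(B2) + P(F|B3)·P(B3) + P(F|B4)·P(B4)
      = 0.0123·0.35 + 0.1999·0.11 + 0.0506·0.25 + 0.2217·0.29
      = 0.004305 + 0.021989 + 0.01265 + 0.064293 = 0.103237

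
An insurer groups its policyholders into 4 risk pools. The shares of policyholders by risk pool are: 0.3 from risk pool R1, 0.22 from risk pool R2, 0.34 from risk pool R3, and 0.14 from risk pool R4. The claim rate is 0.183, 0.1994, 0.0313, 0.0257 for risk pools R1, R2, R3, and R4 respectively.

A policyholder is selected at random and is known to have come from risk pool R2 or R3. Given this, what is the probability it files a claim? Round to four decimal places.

Let S = {R2, R3}.
P(S) = 0.22 + 0.34 = 0.56.
P(C ∩ S) = 0.1994·0.22 + 0.0313·0.34 = 0.043868 + 0.010642 = 0.05451.
P(C | S) = 0.05451 / 0.56 = 0.097339…

P(C|S) ≈ 0.0973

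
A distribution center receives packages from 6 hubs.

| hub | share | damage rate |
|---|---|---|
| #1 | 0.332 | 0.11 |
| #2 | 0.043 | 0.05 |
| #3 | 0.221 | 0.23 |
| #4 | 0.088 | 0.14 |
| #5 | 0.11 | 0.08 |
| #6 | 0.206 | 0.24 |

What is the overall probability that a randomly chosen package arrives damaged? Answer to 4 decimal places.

0.1601

P(D) = P(D|#1)·P(#1) + P(D|#2)·P(#2) + P(D|#3)·P(#3) + P(D|#4)·P(#4) + P(D|#5)·P(#5) + P(D|#6)·P(#6)
      = 0.11·0.332 + 0.05·0.043 + 0.23·0.221 + 0.14·0.088 + 0.08·0.11 + 0.24·0.206
      = 0.03652 + 0.00215 + 0.05083 + 0.01232 + 0.0088 + 0.04944 = 0.16006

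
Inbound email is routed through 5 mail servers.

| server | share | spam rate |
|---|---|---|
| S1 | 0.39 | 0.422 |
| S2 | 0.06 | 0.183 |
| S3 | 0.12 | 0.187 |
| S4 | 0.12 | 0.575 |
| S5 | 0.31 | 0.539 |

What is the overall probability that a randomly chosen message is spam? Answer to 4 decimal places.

P(S) ≈ 0.4341

By the law of total probability,
P(S) = P(S|S1)·P(S1) + P(S|S2)·P(S2) + P(S|S3)·P(S3) + P(S|S4)·P(S4) + P(S|S5)·P(S5)
      = 0.422·0.39 + 0.183·0.06 + 0.187·0.12 + 0.575·0.12 + 0.539·0.31
      = 0.16458 + 0.01098 + 0.02244 + 0.069 + 0.16709 = 0.43409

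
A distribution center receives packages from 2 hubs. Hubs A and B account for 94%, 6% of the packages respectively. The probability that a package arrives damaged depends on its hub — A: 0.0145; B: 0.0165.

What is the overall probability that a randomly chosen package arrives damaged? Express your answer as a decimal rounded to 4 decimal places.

P(D) = P(D|A)·P(A) + P(D|B)·P(B)
      = 0.0145·0.94 + 0.0165·0.06
      = 0.01363 + 0.00099 = 0.01462

P(D) ≈ 0.0146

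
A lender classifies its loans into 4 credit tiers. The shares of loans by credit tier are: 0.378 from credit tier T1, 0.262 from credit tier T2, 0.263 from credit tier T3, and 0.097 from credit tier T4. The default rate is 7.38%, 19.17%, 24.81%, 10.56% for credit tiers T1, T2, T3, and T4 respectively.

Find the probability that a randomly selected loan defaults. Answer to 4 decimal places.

0.1536

Summing over the partition,
P(D) = P(D|T1)·P(T1) + P(D|T2)·P(T2) + P(D|T3)·P(T3) + P(D|T4)·P(T4)
      = 0.0738·0.378 + 0.1917·0.262 + 0.2481·0.263 + 0.1056·0.097
      = 0.0278964 + 0.0502254 + 0.0652503 + 0.0102432 = 0.1536153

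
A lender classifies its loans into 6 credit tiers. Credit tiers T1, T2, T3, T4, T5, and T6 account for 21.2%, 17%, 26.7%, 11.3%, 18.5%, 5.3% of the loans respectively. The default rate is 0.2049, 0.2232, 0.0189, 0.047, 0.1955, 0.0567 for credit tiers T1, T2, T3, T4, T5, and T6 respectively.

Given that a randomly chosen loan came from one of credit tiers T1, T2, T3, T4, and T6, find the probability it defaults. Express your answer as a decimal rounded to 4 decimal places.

0.1163

Let S = {T1, T2, T3, T4, T6}.
P(S) = 0.212 + 0.17 + 0.267 + 0.113 + 0.053 = 0.815.
P(D ∩ S) = 0.2049·0.212 + 0.2232·0.17 + 0.0189·0.267 + 0.047·0.113 + 0.0567·0.053 = 0.0434388 + 0.037944 + 0.0050463 + 0.005311 + 0.0030051 = 0.0947452.
P(D | S) = 0.0947452 / 0.815 = 0.116252…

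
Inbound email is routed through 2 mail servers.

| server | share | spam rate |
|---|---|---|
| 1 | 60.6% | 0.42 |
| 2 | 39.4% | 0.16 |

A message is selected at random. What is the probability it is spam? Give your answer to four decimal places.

Summing over the partition,
P(S) = P(S|1)·P(1) + P(S|2)·P(2)
      = 0.42·0.606 + 0.16·0.394
      = 0.25452 + 0.06304 = 0.31756

P(S) ≈ 0.3176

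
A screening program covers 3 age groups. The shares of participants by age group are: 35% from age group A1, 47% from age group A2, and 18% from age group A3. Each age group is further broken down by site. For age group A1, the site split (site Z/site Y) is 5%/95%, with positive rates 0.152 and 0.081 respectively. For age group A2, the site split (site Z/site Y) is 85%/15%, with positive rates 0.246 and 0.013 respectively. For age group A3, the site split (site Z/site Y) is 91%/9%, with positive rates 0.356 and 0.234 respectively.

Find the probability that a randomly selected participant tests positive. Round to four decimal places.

0.1909

P(T|A1) = 0.05·0.152 + 0.95·0.081 = 0.0076 + 0.07695 = 0.08455
P(T|A2) = 0.85·0.246 + 0.15·0.013 = 0.2091 + 0.00195 = 0.21105
P(T|A3) = 0.91·0.356 + 0.09·0.234 = 0.32396 + 0.02106 = 0.34502
By total probability over the outer partition,
P(T) = 0.35·0.08455 + 0.47·0.21105 + 0.18·0.34502
      = 0.0295925 + 0.0991935 + 0.0621036 = 0.1908896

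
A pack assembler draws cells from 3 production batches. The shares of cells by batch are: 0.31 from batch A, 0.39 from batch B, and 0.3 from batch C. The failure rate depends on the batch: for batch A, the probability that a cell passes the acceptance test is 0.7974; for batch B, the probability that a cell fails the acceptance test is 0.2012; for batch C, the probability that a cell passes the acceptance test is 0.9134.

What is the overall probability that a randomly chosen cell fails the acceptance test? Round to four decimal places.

P(F|A) = 1 − 0.7974 = 0.2026.
P(F|C) = 1 − 0.9134 = 0.0866.
P(F) = P(F|A)·P(A) + P(F|B)·P(B) + P(F|C)·P(C)
      = 0.2026·0.31 + 0.2012·0.39 + 0.0866·0.3
      = 0.062806 + 0.078468 + 0.02598 = 0.167254

0.1673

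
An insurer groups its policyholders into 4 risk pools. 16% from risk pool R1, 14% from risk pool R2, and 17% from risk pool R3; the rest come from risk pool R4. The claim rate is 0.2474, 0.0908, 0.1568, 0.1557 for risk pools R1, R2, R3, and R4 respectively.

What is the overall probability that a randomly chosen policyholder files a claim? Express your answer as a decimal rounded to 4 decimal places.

P(C) ≈ 0.1615

P(R4) = 1 − (0.16 + 0.14 + 0.17) = 0.53.
P(C) = P(C|R1)·P(R1) + P(C|R2)·P(R2) + P(C|R3)·P(R3) + P(C|R4)·P(R4)
      = 0.2474·0.16 + 0.0908·0.14 + 0.1568·0.17 + 0.1557·0.53
      = 0.039584 + 0.012712 + 0.026656 + 0.082521 = 0.161473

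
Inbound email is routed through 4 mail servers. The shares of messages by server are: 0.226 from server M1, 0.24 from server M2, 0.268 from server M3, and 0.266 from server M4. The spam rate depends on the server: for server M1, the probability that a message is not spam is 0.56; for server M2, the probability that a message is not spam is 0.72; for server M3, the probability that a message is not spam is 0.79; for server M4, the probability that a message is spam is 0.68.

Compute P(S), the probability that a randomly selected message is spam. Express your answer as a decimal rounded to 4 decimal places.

0.4038

P(S|M1) = 1 − 0.56 = 0.44.
P(S|M2) = 1 − 0.72 = 0.28.
P(S|M3) = 1 − 0.79 = 0.21.
P(S) = P(S|M1)·P(M1) + P(S|M2)·P(M2) + P(S|M3)·P(M3) + P(S|M4)·P(M4)
      = 0.44·0.226 + 0.28·0.24 + 0.21·0.268 + 0.68·0.266
      = 0.09944 + 0.0672 + 0.05628 + 0.18088 = 0.4038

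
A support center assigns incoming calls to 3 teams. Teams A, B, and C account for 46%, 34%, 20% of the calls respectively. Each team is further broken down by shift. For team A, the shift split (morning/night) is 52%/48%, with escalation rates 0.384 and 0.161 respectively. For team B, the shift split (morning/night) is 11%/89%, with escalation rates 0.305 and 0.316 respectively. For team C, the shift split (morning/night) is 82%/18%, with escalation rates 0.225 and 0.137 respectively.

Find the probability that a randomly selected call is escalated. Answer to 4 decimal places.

P(E|A) = 0.52·0.384 + 0.48·0.161 = 0.19968 + 0.07728 = 0.27696
P(E|B) = 0.11·0.305 + 0.89·0.316 = 0.03355 + 0.28124 = 0.31479
P(E|C) = 0.82·0.225 + 0.18·0.137 = 0.1845 + 0.02466 = 0.20916
Then overall,
P(E) = 0.46·0.27696 + 0.34·0.31479 + 0.2·0.20916
      = 0.1274016 + 0.1070286 + 0.041832 = 0.2762622

0.2763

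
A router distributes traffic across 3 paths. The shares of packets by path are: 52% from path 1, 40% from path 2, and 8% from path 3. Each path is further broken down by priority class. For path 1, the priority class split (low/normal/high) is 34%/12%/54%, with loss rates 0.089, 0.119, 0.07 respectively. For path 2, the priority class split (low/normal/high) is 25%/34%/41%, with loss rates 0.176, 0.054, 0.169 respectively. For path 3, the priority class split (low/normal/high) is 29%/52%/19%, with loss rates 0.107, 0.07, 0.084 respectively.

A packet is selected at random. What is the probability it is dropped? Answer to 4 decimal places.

P(L|1) = 0.34·0.089 + 0.12·0.119 + 0.54·0.07 = 0.03026 + 0.01428 + 0.0378 = 0.08234
P(L|2) = 0.25·0.176 + 0.34·0.054 + 0.41·0.169 = 0.044 + 0.01836 + 0.06929 = 0.13165
P(L|3) = 0.29·0.107 + 0.52·0.07 + 0.19·0.084 = 0.03103 + 0.0364 + 0.01596 = 0.08339
By total probability over the outer partition,
P(L) = 0.52·0.08234 + 0.4·0.13165 + 0.08·0.08339
      = 0.0428168 + 0.05266 + 0.0066712 = 0.102148

P(L) ≈ 0.1021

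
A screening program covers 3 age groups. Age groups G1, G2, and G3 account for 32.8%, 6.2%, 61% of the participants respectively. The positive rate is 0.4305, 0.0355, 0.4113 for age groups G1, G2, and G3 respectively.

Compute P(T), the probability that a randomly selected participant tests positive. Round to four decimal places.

Using total probability over the partition,
P(T) = P(T|G1)·P(G1) + P(T|G2)·P(G2) + P(T|G3)·P(G3)
      = 0.4305·0.328 + 0.0355·0.062 + 0.4113·0.61
      = 0.141204 + 0.002201 + 0.250893 = 0.394298

P(T) ≈ 0.3943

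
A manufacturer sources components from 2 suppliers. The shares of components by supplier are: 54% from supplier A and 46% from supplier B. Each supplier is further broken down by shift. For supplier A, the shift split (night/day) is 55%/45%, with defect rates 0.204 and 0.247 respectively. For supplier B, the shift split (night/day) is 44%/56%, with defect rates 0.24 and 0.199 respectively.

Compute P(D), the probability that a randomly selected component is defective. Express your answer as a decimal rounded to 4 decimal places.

P(D|A) = 0.55·0.204 + 0.45·0.247 = 0.1122 + 0.11115 = 0.22335
P(D|B) = 0.44·0.24 + 0.56·0.199 = 0.1056 + 0.11144 = 0.21704
By total probability over the outer partition,
P(D) = 0.54·0.22335 + 0.46·0.21704
      = 0.120609 + 0.0998384 = 0.2204474

P(D) ≈ 0.2204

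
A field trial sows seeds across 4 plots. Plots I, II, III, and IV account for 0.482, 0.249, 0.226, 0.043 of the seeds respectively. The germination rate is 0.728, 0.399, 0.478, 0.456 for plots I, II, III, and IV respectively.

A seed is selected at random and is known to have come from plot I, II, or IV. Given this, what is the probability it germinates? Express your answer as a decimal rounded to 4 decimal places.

Let S = {I, II, IV}.
P(S) = 0.482 + 0.249 + 0.043 = 0.774.
P(G ∩ S) = 0.728·0.482 + 0.399·0.249 + 0.456·0.043 = 0.350896 + 0.099351 + 0.019608 = 0.469855.
P(G | S) = 0.469855 / 0.774 = 0.607048…

P(G|S) ≈ 0.6070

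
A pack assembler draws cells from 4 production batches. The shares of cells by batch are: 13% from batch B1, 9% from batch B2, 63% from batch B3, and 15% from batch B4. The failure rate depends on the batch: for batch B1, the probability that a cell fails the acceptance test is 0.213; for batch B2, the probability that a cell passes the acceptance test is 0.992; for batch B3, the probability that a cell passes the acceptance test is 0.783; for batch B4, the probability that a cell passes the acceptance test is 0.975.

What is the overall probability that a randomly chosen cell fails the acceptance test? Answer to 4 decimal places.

P(F|B2) = 1 − 0.992 = 0.008.
P(F|B3) = 1 − 0.783 = 0.217.
P(F|B4) = 1 − 0.975 = 0.025.
Using total probability over the partition,
P(F) = P(F|B1)·P(B1) + P(F|B2)·P(B2) + P(F|B3)·P(B3) + P(F|B4)·P(B4)
      = 0.213·0.13 + 0.008·0.09 + 0.217·0.63 + 0.025·0.15
      = 0.02769 + 0.00072 + 0.13671 + 0.00375 = 0.16887

0.1689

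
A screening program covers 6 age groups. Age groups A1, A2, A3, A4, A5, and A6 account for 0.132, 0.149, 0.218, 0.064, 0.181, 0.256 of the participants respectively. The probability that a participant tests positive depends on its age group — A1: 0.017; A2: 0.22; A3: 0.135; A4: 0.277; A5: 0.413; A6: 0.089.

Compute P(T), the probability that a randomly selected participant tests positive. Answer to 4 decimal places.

P(T) = P(T|A1)·P(A1) + P(T|A2)·P(A2) + P(T|A3)·P(A3) + P(T|A4)·P(A4) + P(T|A5)·P(A5) + P(T|A6)·P(A6)
      = 0.017·0.132 + 0.22·0.149 + 0.135·0.218 + 0.277·0.064 + 0.413·0.181 + 0.089·0.256
      = 0.002244 + 0.03278 + 0.02943 + 0.017728 + 0.074753 + 0.022784 = 0.179719

0.1797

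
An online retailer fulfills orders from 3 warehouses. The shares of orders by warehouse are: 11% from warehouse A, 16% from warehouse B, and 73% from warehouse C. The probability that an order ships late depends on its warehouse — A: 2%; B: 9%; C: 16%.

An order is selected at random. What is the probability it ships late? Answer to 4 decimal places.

P(L) ≈ 0.1334

Summing over the partition,
P(L) = P(L|A)·P(A) + P(L|B)·P(B) + P(L|C)·P(C)
      = 0.02·0.11 + 0.09·0.16 + 0.16·0.73
      = 0.0022 + 0.0144 + 0.1168 = 0.1334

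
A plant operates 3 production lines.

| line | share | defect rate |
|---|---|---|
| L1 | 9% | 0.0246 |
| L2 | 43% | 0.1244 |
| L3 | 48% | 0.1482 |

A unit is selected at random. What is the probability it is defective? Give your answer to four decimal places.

P(D) = P(D|L1)·P(L1) + P(D|L2)·P(L2) + P(D|L3)·P(L3)
      = 0.0246·0.09 + 0.1244·0.43 + 0.1482·0.48
      = 0.002214 + 0.053492 + 0.071136 = 0.126842

P(D) ≈ 0.1268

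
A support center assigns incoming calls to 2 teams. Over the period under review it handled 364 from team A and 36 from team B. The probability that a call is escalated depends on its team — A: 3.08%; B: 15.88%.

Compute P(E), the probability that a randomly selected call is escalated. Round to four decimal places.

0.0423

Total: 364 + 36 = 400.
P(A) = 364/400 = 0.91. P(B) = 36/400 = 0.09.
Using total probability over the partition,
P(E) = P(E|A)·P(A) + P(E|B)·P(B)
      = 0.0308·0.91 + 0.1588·0.09
      = 0.028028 + 0.014292 = 0.04232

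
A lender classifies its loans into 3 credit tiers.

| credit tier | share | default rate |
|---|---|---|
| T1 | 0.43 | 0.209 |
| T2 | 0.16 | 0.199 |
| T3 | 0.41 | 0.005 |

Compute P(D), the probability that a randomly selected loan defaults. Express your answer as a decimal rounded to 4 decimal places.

P(D) ≈ 0.1238

Summing over the partition,
P(D) = P(D|T1)·P(T1) + P(D|T2)·P(T2) + P(D|T3)·P(T3)
      = 0.209·0.43 + 0.199·0.16 + 0.005·0.41
      = 0.08987 + 0.03184 + 0.00205 = 0.12376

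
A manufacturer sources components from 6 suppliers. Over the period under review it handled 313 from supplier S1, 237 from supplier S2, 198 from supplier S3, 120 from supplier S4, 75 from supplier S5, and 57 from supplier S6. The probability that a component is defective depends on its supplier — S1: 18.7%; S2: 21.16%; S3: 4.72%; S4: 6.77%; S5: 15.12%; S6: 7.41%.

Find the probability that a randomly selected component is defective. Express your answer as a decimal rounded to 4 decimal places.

Total: 313 + 237 + 198 + 120 + 75 + 57 = 1000.
P(S1) = 313/1000 = 0.313. P(S2) = 237/1000 = 0.237. P(S3) = 198/1000 = 0.198. P(S4) = 120/1000 = 0.12. P(S5) = 75/1000 = 0.075. P(S6) = 57/1000 = 0.057.
Summing over the partition,
P(D) = P(D|S1)·P(S1) + P(D|S2)·P(S2) + P(D|S3)·P(S3) + P(D|S4)·P(S4) + P(D|S5)·P(S5) + P(D|S6)·P(S6)
      = 0.187·0.313 + 0.2116·0.237 + 0.0472·0.198 + 0.0677·0.12 + 0.1512·0.075 + 0.0741·0.057
      = 0.058531 + 0.0501492 + 0.0093456 + 0.008124 + 0.01134 + 0.0042237 = 0.1417135

0.1417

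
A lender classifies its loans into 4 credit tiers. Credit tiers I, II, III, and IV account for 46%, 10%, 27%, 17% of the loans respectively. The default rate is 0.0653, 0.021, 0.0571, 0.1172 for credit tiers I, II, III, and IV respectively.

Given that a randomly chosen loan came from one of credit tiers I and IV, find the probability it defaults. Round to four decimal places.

Let S = {I, IV}.
P(S) = 0.46 + 0.17 = 0.63.
P(D ∩ S) = 0.0653·0.46 + 0.1172·0.17 = 0.030038 + 0.019924 = 0.049962.
P(D | S) = 0.049962 / 0.63 = 0.079305…

P(D|S) ≈ 0.0793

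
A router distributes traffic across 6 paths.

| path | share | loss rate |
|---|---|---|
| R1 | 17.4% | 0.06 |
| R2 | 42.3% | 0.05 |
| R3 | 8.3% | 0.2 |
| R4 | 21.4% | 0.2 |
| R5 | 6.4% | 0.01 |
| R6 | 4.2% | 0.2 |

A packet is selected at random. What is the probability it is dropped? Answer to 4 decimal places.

0.1000

Summing over the partition,
P(L) = P(L|R1)·P(R1) + P(L|R2)·P(R2) + P(L|R3)·P(R3) + P(L|R4)·P(R4) + P(L|R5)·P(R5) + P(L|R6)·P(R6)
      = 0.06·0.174 + 0.05·0.423 + 0.2·0.083 + 0.2·0.214 + 0.01·0.064 + 0.2·0.042
      = 0.01044 + 0.02115 + 0.0166 + 0.0428 + 0.00064 + 0.0084 = 0.10003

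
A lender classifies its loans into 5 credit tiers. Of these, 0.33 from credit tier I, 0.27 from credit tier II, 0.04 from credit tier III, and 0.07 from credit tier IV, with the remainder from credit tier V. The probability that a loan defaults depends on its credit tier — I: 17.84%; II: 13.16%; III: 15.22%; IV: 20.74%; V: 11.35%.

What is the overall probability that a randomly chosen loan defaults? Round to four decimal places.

P(V) = 1 − (0.33 + 0.27 + 0.04 + 0.07) = 0.29.
P(D) = P(D|I)·P(I) + P(D|II)·P(II) + P(D|III)·P(III) + P(D|IV)·P(IV) + P(D|V)·P(V)
      = 0.1784·0.33 + 0.1316·0.27 + 0.1522·0.04 + 0.2074·0.07 + 0.1135·0.29
      = 0.058872 + 0.035532 + 0.006088 + 0.014518 + 0.032915 = 0.147925

0.1479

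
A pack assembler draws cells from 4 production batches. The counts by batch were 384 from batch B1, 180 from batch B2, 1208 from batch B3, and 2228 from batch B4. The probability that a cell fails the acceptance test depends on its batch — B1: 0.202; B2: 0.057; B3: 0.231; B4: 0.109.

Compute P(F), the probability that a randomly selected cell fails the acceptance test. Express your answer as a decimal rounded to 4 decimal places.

0.1524

Total: 384 + 180 + 1208 + 2228 = 4000.
P(B1) = 384/4000 = 0.096. P(B2) = 180/4000 = 0.045. P(B3) = 1208/4000 = 0.302. P(B4) = 2228/4000 = 0.557.
By the law of total probability,
P(F) = P(F|B1)·P(B1) + P(F|B2)·P(B2) + P(F|B3)·P(B3) + P(F|B4)·P(B4)
      = 0.202·0.096 + 0.057·0.045 + 0.231·0.302 + 0.109·0.557
      = 0.019392 + 0.002565 + 0.069762 + 0.060713 = 0.152432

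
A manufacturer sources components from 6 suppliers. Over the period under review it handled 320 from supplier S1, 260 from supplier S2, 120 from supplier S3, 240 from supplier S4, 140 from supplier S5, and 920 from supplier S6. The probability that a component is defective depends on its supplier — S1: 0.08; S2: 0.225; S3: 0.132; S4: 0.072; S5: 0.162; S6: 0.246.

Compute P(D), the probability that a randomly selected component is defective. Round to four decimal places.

Total: 320 + 260 + 120 + 240 + 140 + 920 = 2000.
P(S1) = 320/2000 = 0.16. P(S2) = 260/2000 = 0.13. P(S3) = 120/2000 = 0.06. P(S4) = 240/2000 = 0.12. P(S5) = 140/2000 = 0.07. P(S6) = 920/2000 = 0.46.
P(D) = P(D|S1)·P(S1) + P(D|S2)·P(S2) + P(D|S3)·P(S3) + P(D|S4)·P(S4) + P(D|S5)·P(S5) + P(D|S6)·P(S6)
      = 0.08·0.16 + 0.225·0.13 + 0.132·0.06 + 0.072·0.12 + 0.162·0.07 + 0.246·0.46
      = 0.0128 + 0.02925 + 0.00792 + 0.00864 + 0.01134 + 0.11316 = 0.18311

P(D) ≈ 0.1831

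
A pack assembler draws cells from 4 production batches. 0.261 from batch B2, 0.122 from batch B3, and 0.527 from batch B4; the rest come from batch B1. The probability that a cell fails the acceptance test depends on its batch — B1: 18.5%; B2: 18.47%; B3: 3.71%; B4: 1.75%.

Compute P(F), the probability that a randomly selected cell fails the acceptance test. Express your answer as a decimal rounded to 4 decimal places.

0.0786

P(B1) = 1 − (0.261 + 0.122 + 0.527) = 0.09.
P(F) = P(F|B1)·P(B1) + P(F|B2)·P(B2) + P(F|B3)·P(B3) + P(F|B4)·P(B4)
      = 0.185·0.09 + 0.1847·0.261 + 0.0371·0.122 + 0.0175·0.527
      = 0.01665 + 0.0482067 + 0.0045262 + 0.0092225 = 0.0786054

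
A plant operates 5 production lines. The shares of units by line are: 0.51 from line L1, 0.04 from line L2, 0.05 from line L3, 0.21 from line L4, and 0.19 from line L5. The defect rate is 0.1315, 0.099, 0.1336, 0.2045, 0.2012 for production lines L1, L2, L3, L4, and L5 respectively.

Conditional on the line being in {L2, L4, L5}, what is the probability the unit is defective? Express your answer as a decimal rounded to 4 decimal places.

P(D|S) ≈ 0.1935

Let S = {L2, L4, L5}.
P(S) = 0.04 + 0.21 + 0.19 = 0.44.
P(D ∩ S) = 0.099·0.04 + 0.2045·0.21 + 0.2012·0.19 = 0.00396 + 0.042945 + 0.038228 = 0.085133.
P(D | S) = 0.085133 / 0.44 = 0.193484…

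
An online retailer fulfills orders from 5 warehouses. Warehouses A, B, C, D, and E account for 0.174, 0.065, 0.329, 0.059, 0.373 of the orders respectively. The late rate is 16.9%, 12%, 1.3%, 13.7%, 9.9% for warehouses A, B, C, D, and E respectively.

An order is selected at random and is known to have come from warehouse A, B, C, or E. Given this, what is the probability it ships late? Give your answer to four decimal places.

P(L|S) ≈ 0.0833

Let S = {A, B, C, E}.
P(S) = 0.174 + 0.065 + 0.329 + 0.373 = 0.941.
P(L ∩ S) = 0.169·0.174 + 0.12·0.065 + 0.013·0.329 + 0.099·0.373 = 0.029406 + 0.0078 + 0.004277 + 0.036927 = 0.07841.
P(L | S) = 0.07841 / 0.941 = 0.083326…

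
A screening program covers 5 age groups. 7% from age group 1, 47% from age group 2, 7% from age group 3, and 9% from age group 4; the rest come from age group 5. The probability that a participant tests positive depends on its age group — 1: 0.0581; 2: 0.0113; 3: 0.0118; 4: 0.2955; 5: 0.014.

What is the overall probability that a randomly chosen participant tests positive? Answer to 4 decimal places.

P(5) = 1 − (0.07 + 0.47 + 0.07 + 0.09) = 0.3.
P(T) = P(T|1)·P(1) + P(T|2)·P(2) + P(T|3)·P(3) + P(T|4)·P(4) + P(T|5)·P(5)
      = 0.0581·0.07 + 0.0113·0.47 + 0.0118·0.07 + 0.2955·0.09 + 0.014·0.3
      = 0.004067 + 0.005311 + 0.000826 + 0.026595 + 0.0042 = 0.040999

P(T) ≈ 0.0410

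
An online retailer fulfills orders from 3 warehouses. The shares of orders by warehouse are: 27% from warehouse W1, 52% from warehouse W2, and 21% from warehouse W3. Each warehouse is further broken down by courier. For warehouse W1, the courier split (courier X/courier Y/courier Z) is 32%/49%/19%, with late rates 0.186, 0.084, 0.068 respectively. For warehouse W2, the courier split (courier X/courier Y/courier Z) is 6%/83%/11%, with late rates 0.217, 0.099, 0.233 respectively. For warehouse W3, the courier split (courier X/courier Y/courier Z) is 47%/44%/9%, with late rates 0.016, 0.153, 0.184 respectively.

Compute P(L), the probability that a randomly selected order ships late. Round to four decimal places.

P(L|W1) = 0.32·0.186 + 0.49·0.084 + 0.19·0.068 = 0.05952 + 0.04116 + 0.01292 = 0.1136
P(L|W2) = 0.06·0.217 + 0.83·0.099 + 0.11·0.233 = 0.01302 + 0.08217 + 0.02563 = 0.12082
P(L|W3) = 0.47·0.016 + 0.44·0.153 + 0.09·0.184 = 0.00752 + 0.06732 + 0.01656 = 0.0914
By total probability over the outer partition,
P(L) = 0.27·0.1136 + 0.52·0.12082 + 0.21·0.0914
      = 0.030672 + 0.0628264 + 0.019194 = 0.1126924

P(L) ≈ 0.1127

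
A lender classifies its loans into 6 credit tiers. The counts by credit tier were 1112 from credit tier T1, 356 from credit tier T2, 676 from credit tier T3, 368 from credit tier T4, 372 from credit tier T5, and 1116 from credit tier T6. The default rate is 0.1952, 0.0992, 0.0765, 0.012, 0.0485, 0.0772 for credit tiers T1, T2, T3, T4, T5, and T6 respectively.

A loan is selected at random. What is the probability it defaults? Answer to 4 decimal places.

Total: 1112 + 356 + 676 + 368 + 372 + 1116 = 4000.
P(T1) = 1112/4000 = 0.278. P(T2) = 356/4000 = 0.089. P(T3) = 676/4000 = 0.169. P(T4) = 368/4000 = 0.092. P(T5) = 372/4000 = 0.093. P(T6) = 1116/4000 = 0.279.
By the law of total probability,
P(D) = P(D|T1)·P(T1) + P(D|T2)·P(T2) + P(D|T3)·P(T3) + P(D|T4)·P(T4) + P(D|T5)·P(T5) + P(D|T6)·P(T6)
      = 0.1952·0.278 + 0.0992·0.089 + 0.0765·0.169 + 0.012·0.092 + 0.0485·0.093 + 0.0772·0.279
      = 0.0542656 + 0.0088288 + 0.0129285 + 0.001104 + 0.0045105 + 0.0215388 = 0.1031762

P(D) ≈ 0.1032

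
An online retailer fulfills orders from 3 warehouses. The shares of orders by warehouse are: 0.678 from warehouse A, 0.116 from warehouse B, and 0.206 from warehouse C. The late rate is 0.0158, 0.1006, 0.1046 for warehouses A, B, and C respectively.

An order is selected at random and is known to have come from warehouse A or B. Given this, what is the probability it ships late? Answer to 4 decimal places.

P(L|S) ≈ 0.0282

Let S = {A, B}.
P(S) = 0.678 + 0.116 = 0.794.
P(L ∩ S) = 0.0158·0.678 + 0.1006·0.116 = 0.0107124 + 0.0116696 = 0.022382.
P(L | S) = 0.022382 / 0.794 = 0.028189…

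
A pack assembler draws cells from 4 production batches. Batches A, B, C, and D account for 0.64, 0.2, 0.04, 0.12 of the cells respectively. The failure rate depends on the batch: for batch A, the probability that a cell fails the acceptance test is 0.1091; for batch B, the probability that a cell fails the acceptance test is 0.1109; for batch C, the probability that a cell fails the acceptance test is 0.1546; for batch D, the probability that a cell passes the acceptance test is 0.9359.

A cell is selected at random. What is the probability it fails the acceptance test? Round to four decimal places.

P(F|D) = 1 − 0.9359 = 0.0641.
P(F) = P(F|A)·P(A) + P(F|B)·P(B) + P(F|C)·P(C) + P(F|D)·P(D)
      = 0.1091·0.64 + 0.1109·0.2 + 0.1546·0.04 + 0.0641·0.12
      = 0.069824 + 0.02218 + 0.006184 + 0.007692 = 0.10588

P(F) ≈ 0.1059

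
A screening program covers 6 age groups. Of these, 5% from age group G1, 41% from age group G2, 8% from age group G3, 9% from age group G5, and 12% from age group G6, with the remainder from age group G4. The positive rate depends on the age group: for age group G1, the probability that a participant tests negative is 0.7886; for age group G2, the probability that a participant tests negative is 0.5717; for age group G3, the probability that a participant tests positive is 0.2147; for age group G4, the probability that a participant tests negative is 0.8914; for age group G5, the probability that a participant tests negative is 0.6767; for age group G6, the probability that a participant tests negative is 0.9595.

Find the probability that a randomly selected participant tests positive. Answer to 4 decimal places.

P(T) ≈ 0.2645

P(G4) = 1 − (0.05 + 0.41 + 0.08 + 0.09 + 0.12) = 0.25.
P(T|G1) = 1 − 0.7886 = 0.2114.
P(T|G2) = 1 − 0.5717 = 0.4283.
P(T|G4) = 1 − 0.8914 = 0.1086.
P(T|G5) = 1 − 0.6767 = 0.3233.
P(T|G6) = 1 − 0.9595 = 0.0405.
P(T) = P(T|G1)·P(G1) + P(T|G2)·P(G2) + P(T|G3)·P(G3) + P(T|G4)·P(G4) + P(T|G5)·P(G5) + P(T|G6)·P(G6)
      = 0.2114·0.05 + 0.4283·0.41 + 0.2147·0.08 + 0.1086·0.25 + 0.3233·0.09 + 0.0405·0.12
      = 0.01057 + 0.175603 + 0.017176 + 0.02715 + 0.029097 + 0.00486 = 0.264456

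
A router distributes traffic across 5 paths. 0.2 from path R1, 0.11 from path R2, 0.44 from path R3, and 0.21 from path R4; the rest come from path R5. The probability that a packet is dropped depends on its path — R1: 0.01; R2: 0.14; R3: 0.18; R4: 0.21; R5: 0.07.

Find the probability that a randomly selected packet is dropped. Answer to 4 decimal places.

P(R5) = 1 − (0.2 + 0.11 + 0.44 + 0.21) = 0.04.
Summing over the partition,
P(L) = P(L|R1)·P(R1) + P(L|R2)·P(R2) + P(L|R3)·P(R3) + P(L|R4)·P(R4) + P(L|R5)·P(R5)
      = 0.01·0.2 + 0.14·0.11 + 0.18·0.44 + 0.21·0.21 + 0.07·0.04
      = 0.002 + 0.0154 + 0.0792 + 0.0441 + 0.0028 = 0.1435

P(L) ≈ 0.1435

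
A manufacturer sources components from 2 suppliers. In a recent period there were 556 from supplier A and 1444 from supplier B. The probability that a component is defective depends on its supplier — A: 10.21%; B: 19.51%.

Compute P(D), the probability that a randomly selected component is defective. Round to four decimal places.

0.1692

Total: 556 + 1444 = 2000.
P(A) = 556/2000 = 0.278. P(B) = 1444/2000 = 0.722.
Summing over the partition,
P(D) = P(D|A)·P(A) + P(D|B)·P(B)
      = 0.1021·0.278 + 0.1951·0.722
      = 0.0283838 + 0.1408622 = 0.169246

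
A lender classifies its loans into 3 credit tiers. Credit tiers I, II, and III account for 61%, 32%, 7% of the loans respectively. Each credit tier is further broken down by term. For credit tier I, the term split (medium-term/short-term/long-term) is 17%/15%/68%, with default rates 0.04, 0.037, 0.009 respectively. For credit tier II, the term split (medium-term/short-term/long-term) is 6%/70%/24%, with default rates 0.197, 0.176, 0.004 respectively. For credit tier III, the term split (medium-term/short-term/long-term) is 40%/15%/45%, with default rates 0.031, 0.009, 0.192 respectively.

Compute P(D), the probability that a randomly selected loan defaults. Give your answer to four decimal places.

0.0618

P(D|I) = 0.17·0.04 + 0.15·0.037 + 0.68·0.009 = 0.0068 + 0.00555 + 0.00612 = 0.01847
P(D|II) = 0.06·0.197 + 0.7·0.176 + 0.24·0.004 = 0.01182 + 0.1232 + 0.00096 = 0.13598
P(D|III) = 0.4·0.031 + 0.15·0.009 + 0.45·0.192 = 0.0124 + 0.00135 + 0.0864 = 0.10015
By total probability over the outer partition,
P(D) = 0.61·0.01847 + 0.32·0.13598 + 0.07·0.10015
      = 0.0112667 + 0.0435136 + 0.0070105 = 0.0617908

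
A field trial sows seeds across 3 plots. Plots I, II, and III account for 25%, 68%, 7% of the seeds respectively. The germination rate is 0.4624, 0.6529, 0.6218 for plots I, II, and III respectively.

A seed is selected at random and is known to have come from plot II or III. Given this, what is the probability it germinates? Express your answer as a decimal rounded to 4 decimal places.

Let S = {II, III}.
P(S) = 0.68 + 0.07 = 0.75.
P(G ∩ S) = 0.6529·0.68 + 0.6218·0.07 = 0.443972 + 0.043526 = 0.487498.
P(G | S) = 0.487498 / 0.75 = 0.649997…

P(G|S) ≈ 0.6500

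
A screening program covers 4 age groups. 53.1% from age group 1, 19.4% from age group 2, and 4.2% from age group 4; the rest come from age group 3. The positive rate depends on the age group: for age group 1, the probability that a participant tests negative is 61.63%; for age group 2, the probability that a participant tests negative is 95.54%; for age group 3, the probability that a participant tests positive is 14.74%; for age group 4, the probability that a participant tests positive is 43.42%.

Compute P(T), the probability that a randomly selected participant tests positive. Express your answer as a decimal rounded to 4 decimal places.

0.2650

P(3) = 1 − (0.531 + 0.194 + 0.042) = 0.233.
P(T|1) = 1 − 0.6163 = 0.3837.
P(T|2) = 1 − 0.9554 = 0.0446.
P(T) = P(T|1)·P(1) + P(T|2)·P(2) + P(T|3)·P(3) + P(T|4)·P(4)
      = 0.3837·0.531 + 0.0446·0.194 + 0.1474·0.233 + 0.4342·0.042
      = 0.2037447 + 0.0086524 + 0.0343442 + 0.0182364 = 0.2649777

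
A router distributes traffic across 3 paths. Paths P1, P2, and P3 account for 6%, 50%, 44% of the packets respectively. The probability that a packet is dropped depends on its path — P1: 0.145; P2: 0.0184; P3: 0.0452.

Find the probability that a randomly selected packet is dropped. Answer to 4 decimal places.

By the law of total probability,
P(L) = P(L|P1)·P(P1) + P(L|P2)·P(P2) + P(L|P3)·P(P3)
      = 0.145·0.06 + 0.0184·0.5 + 0.0452·0.44
      = 0.0087 + 0.0092 + 0.019888 = 0.037788

P(L) ≈ 0.0378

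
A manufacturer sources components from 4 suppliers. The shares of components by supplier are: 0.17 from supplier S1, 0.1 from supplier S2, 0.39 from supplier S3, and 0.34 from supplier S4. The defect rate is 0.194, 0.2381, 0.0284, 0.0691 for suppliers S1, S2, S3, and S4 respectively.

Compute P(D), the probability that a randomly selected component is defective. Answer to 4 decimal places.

P(D) = P(D|S1)·P(S1) + P(D|S2)·P(S2) + P(D|S3)·P(S3) + P(D|S4)·P(S4)
      = 0.194·0.17 + 0.2381·0.1 + 0.0284·0.39 + 0.0691·0.34
      = 0.03298 + 0.02381 + 0.011076 + 0.023494 = 0.09136

P(D) ≈ 0.0914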